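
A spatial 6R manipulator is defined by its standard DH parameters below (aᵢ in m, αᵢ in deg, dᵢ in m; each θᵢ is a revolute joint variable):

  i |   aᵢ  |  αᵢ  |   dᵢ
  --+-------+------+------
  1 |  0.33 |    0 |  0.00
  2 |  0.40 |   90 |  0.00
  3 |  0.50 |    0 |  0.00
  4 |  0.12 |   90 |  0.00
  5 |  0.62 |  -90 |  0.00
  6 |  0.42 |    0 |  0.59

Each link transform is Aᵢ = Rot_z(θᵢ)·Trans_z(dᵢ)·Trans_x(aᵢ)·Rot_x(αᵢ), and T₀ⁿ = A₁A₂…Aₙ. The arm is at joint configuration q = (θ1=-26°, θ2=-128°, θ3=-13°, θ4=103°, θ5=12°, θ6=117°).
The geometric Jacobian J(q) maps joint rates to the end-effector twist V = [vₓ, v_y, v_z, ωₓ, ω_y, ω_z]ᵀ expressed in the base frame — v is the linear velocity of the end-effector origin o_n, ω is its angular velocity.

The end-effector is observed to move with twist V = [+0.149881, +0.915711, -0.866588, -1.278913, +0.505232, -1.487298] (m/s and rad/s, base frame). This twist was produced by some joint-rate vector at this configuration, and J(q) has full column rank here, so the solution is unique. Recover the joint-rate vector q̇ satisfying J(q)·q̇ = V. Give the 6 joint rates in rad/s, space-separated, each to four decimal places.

o_n = [-0.4566, 0.2294, 0.3048]
J₁: ẑ×o_n = [-0.2294, -0.4566, 0.0000], ω = ẑ
J2: z=[0.0000, 0.0000, 1.0000] o=[0.2966, -0.1447, 0.0000] → [-0.3741, -0.7532, 0.0000, 0.0000, 0.0000, 1.0000]
J3: z=[-0.4384, 0.8988, 0.0000] o=[-0.0629, -0.3200, 0.0000] → [0.2740, 0.1336, 0.1130, -0.4384, 0.8988, 0.0000]
J4: z=[-0.4384, 0.8988, 0.0000] o=[-0.5008, -0.5336, -0.1125] → [0.3750, 0.1829, -0.3742, -0.4384, 0.8988, 0.0000]
J5: z=[-0.8988, -0.4384, 0.0000] o=[-0.5008, -0.5336, 0.0075] → [-0.1303, 0.2672, -0.6664, -0.8988, -0.4384, 0.0000]
J6: z=[-0.4288, 0.8792, -0.2079] o=[-0.5573, -0.4177, 0.6140] → [-0.1373, -0.1535, -0.3660, -0.4288, 0.8792, -0.2079]
q̇ = J⁺·V = [-0.5020, -0.7830, 0.2700, -0.2070, 0.9280, 0.9730]

-0.5020 -0.7830 0.2700 -0.2070 0.9280 0.9730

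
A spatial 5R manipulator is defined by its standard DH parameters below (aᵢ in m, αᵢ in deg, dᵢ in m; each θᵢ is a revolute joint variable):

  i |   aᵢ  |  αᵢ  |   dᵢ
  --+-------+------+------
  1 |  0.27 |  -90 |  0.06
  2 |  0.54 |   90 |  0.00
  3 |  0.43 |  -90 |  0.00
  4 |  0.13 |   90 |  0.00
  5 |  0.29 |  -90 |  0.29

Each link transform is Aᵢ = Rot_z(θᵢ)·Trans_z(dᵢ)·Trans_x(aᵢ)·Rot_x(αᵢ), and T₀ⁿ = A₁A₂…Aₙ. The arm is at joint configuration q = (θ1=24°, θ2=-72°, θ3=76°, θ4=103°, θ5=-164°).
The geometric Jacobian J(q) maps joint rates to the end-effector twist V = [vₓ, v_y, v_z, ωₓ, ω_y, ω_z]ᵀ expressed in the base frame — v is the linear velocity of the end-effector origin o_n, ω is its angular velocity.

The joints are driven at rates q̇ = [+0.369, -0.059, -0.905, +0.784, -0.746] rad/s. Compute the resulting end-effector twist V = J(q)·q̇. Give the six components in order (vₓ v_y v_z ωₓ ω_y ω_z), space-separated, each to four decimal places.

o_n = [0.1161, 0.8229, 0.8436]
J₁: ẑ×o_n = [-0.8229, 0.1161, 0.0000], ω = ẑ
J2: z=[-0.4067, 0.9135, 0.0000] o=[0.2467, 0.1098, 0.0600] → [0.7159, 0.3187, -0.1708, -0.4067, 0.9135, 0.0000]
J3: z=[-0.8688, -0.3868, 0.3090] o=[0.3991, 0.1777, 0.5736] → [-0.3038, 0.1472, -0.6701, -0.8688, -0.3868, 0.3090]
J4: z=[-0.3723, 0.0991, -0.9228] o=[0.2588, 0.5719, 0.6725] → [0.2486, 0.1953, -0.0793, -0.3723, 0.0991, -0.9228]
J5: z=[-0.1226, 0.9803, 0.1547] o=[0.3784, 0.5941, 0.6266] → [0.1773, -0.0140, 0.2290, -0.1226, 0.9803, 0.1547]
V = J·q̇ = [-0.0083, 0.0544, 0.3834, 0.6098, -0.3575, -0.7495]

-0.0083 0.0544 0.3834 0.6098 -0.3575 -0.7495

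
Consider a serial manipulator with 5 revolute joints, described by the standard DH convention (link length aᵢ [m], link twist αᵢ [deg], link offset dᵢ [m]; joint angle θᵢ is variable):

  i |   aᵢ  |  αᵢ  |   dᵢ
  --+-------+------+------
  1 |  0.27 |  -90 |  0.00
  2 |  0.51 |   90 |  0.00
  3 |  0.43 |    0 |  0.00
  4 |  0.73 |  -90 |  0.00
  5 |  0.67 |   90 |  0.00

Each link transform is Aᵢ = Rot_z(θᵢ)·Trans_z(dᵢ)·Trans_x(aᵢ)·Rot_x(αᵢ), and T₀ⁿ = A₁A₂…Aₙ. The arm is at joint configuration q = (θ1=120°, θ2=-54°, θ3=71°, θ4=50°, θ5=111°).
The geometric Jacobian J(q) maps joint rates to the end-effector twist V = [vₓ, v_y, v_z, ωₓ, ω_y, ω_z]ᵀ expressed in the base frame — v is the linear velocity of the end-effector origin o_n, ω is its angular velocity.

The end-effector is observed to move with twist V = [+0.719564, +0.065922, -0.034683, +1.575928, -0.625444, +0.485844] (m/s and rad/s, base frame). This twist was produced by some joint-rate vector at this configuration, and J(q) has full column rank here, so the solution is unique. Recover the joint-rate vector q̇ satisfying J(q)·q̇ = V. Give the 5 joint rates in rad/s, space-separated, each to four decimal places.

-0.2990 -0.9640 0.8950 0.6420 0.1710

o_n = [-1.2207, 0.4613, -0.0459]
J₁: ẑ×o_n = [-0.4613, -1.2207, 0.0000], ω = ẑ
J2: z=[-0.8660, -0.5000, 0.0000] o=[-0.1350, 0.2338, 0.0000] → [0.0230, -0.0398, -0.7398, -0.8660, -0.5000, 0.0000]
J3: z=[0.4045, -0.7006, 0.5878] o=[-0.2849, 0.4934, 0.4126] → [0.3402, -0.3646, -0.6686, 0.4045, -0.7006, 0.5878]
J4: z=[0.4045, -0.7006, 0.5878] o=[-0.6781, 0.3614, 0.5259] → [0.3419, -0.0876, -0.3397, 0.4045, -0.7006, 0.5878]
J5: z=[0.6980, -0.1788, -0.6935] o=[-1.1095, -0.1428, 0.2217] → [0.4668, 0.2638, 0.4018, 0.6980, -0.1788, -0.6935]
q̇ = J⁺·V = [-0.2990, -0.9640, 0.8950, 0.6420, 0.1710]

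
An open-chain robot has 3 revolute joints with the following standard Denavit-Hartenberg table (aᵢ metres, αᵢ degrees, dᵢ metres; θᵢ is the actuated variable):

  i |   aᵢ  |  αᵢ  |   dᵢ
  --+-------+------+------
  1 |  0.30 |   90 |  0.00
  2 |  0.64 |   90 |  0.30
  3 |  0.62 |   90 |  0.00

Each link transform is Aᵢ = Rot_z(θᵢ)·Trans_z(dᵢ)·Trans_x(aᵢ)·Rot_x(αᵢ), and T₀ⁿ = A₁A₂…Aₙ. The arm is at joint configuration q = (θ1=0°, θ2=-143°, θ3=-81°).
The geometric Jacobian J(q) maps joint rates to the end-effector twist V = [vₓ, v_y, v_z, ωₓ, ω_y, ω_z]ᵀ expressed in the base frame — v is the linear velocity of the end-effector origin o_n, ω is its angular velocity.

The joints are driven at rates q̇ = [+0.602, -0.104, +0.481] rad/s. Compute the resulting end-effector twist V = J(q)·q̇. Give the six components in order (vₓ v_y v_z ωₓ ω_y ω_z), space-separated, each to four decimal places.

o_n = [-0.2886, 0.3124, -0.4435]
J₁: ẑ×o_n = [-0.3124, -0.2886, 0.0000], ω = ẑ
J2: z=[0.0000, -1.0000, 0.0000] o=[0.3000, 0.0000, 0.0000] → [0.4435, -0.0000, -0.5886, 0.0000, -1.0000, 0.0000]
J3: z=[-0.6018, -0.0000, 0.7986] o=[-0.2111, -0.3000, -0.3852] → [-0.4891, -0.0970, -0.3685, -0.6018, -0.0000, 0.7986]
V = J·q̇ = [-0.4694, -0.2204, -0.1161, -0.2895, 0.1040, 0.9861]

-0.4694 -0.2204 -0.1161 -0.2895 0.1040 0.9861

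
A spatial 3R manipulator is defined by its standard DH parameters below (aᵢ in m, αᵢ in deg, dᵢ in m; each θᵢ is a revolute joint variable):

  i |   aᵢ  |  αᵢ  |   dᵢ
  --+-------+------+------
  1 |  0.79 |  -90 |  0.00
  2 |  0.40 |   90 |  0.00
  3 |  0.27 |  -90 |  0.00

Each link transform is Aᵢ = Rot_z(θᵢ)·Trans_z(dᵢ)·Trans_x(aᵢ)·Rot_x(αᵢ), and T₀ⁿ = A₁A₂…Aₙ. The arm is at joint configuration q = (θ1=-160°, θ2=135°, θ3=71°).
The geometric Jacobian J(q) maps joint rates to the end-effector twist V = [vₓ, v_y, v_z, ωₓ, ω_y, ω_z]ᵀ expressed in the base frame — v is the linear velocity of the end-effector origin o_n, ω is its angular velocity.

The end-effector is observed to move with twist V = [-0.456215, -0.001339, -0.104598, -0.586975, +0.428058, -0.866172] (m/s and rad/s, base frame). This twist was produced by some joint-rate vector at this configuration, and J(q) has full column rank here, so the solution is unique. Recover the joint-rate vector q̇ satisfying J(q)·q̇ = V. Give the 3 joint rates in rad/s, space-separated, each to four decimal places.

-0.4610 -0.6030 0.5730

o_n = [-0.3308, -0.3921, -0.3450]
J₁: ẑ×o_n = [0.3921, -0.3308, 0.0000], ω = ẑ
J2: z=[0.3420, -0.9397, 0.0000] o=[-0.7424, -0.2702, 0.0000] → [0.3242, 0.1180, 0.3450, 0.3420, -0.9397, 0.0000]
J3: z=[-0.6645, -0.2418, -0.7071] o=[-0.4766, -0.1735, -0.2828] → [-0.1396, -0.1443, 0.1805, -0.6645, -0.2418, -0.7071]
q̇ = J⁺·V = [-0.4610, -0.6030, 0.5730]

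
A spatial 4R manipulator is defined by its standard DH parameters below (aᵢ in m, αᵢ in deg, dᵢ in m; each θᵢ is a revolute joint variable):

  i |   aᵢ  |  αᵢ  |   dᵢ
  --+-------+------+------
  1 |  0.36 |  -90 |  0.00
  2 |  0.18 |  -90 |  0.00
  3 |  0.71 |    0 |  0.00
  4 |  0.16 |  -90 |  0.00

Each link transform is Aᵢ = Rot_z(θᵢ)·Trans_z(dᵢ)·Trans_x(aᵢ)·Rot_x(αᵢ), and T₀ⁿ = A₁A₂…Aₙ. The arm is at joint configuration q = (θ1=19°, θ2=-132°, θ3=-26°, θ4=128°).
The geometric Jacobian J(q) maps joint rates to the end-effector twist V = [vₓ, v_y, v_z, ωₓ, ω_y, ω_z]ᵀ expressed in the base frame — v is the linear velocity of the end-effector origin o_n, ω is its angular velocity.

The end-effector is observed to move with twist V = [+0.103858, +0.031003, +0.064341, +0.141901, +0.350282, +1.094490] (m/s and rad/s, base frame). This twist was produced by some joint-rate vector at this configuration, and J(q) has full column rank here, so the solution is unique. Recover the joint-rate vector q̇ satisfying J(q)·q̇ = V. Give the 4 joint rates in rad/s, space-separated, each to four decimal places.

o_n = [-0.2066, 0.0925, 0.5833]
J₁: ẑ×o_n = [-0.0925, -0.2066, 0.0000], ω = ẑ
J2: z=[-0.3256, 0.9455, 0.0000] o=[0.3404, 0.1172, 0.0000] → [0.5515, 0.1899, 0.5252, -0.3256, 0.9455, 0.0000]
J3: z=[0.7027, 0.2419, 0.6691] o=[0.2265, 0.0780, 0.1338] → [0.0990, -0.6056, 0.1150, 0.7027, 0.2419, 0.6691]
J4: z=[0.7027, 0.2419, 0.6691] o=[-0.2786, 0.2333, 0.6080] → [0.0882, 0.0655, -0.1163, 0.7027, 0.2419, 0.6691]
q̇ = J⁺·V = [0.8710, 0.2850, -0.2010, 0.5350]

0.8710 0.2850 -0.2010 0.5350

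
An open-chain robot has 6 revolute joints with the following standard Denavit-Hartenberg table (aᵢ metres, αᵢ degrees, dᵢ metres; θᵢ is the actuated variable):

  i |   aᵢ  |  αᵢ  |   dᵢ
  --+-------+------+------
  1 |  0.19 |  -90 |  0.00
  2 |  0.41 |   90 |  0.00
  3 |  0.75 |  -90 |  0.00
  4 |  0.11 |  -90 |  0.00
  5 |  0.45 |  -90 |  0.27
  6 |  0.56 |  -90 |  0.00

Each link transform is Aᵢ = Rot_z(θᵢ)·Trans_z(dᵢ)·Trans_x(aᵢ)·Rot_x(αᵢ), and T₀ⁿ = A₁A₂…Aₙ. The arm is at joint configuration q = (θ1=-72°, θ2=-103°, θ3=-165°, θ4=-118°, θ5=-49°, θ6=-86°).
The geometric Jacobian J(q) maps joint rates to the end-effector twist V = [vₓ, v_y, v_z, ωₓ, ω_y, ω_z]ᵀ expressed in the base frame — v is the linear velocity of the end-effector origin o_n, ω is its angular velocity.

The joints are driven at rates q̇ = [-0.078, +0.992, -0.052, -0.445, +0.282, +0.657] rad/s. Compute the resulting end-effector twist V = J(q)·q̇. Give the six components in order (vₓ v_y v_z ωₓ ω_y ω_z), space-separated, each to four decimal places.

-0.4389 1.5008 0.9702 1.6050 0.9951 -0.4307

o_n = [-0.7762, 0.1636, -0.8846]
J₁: ẑ×o_n = [-0.1636, -0.7762, 0.0000], ω = ẑ
J2: z=[0.9511, 0.3090, 0.0000] o=[0.0587, -0.1807, 0.0000] → [-0.2734, 0.8413, 0.5855, 0.9511, 0.3090, 0.0000]
J3: z=[-0.3011, 0.9267, -0.2250] o=[0.0302, -0.0930, 0.3995] → [-1.1322, -0.2052, 0.6700, -0.3011, 0.9267, -0.2250]
J4: z=[-0.9366, -0.2431, 0.2522] o=[-0.1040, -0.3080, -0.3064] → [0.0217, -0.7111, -0.6051, -0.9366, -0.2431, 0.2522]
J5: z=[-0.2994, 0.1820, -0.9366] o=[-0.1240, -0.2032, -0.2796] → [0.2334, 0.4297, 0.0089, -0.2994, 0.1820, -0.9366]
J6: z=[0.4773, 0.8786, 0.0181] o=[-0.5767, 0.0447, -0.3751] → [-0.4498, 0.2396, 0.2321, 0.4773, 0.8786, 0.0181]
V = J·q̇ = [-0.4389, 1.5008, 0.9702, 1.6050, 0.9951, -0.4307]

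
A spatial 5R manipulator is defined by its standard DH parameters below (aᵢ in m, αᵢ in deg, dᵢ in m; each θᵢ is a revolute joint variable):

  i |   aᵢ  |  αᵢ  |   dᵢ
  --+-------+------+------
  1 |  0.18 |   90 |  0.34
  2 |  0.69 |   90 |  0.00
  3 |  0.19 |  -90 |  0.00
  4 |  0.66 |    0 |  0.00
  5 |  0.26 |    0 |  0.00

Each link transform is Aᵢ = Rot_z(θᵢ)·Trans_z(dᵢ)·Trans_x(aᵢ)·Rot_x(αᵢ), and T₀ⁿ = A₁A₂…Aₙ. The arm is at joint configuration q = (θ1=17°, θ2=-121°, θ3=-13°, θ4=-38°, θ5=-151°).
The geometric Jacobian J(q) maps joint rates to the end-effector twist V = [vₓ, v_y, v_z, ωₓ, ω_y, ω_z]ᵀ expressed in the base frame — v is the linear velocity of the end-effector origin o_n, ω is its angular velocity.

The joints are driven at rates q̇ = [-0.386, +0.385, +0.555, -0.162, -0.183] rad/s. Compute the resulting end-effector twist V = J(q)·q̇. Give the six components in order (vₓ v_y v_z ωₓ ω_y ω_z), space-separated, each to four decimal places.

0.3202 0.1185 -0.3526 -0.4024 -0.1741 -0.0336

o_n = [-0.7148, -0.1119, -0.4417]
J₁: ẑ×o_n = [0.1119, -0.7148, 0.0000], ω = ẑ
J2: z=[0.2924, -0.9563, 0.0000] o=[0.1721, 0.0526, 0.3400] → [0.7475, 0.2285, -0.8963, 0.2924, -0.9563, 0.0000]
J3: z=[-0.8197, -0.2506, 0.5150] o=[-0.1677, -0.0513, -0.2514] → [0.0789, -0.4377, -0.0874, -0.8197, -0.2506, 0.5150]
J4: z=[0.1741, -0.9657, -0.1928] o=[-0.2714, -0.0383, -0.4101] → [0.0163, 0.0910, -0.4410, 0.1741, -0.9657, -0.1928]
J5: z=[0.1741, -0.9657, -0.1928] o=[-0.8883, -0.1045, -0.6352] → [-0.1883, -0.0671, 0.1662, 0.1741, -0.9657, -0.1928]
V = J·q̇ = [0.3202, 0.1185, -0.3526, -0.4024, -0.1741, -0.0336]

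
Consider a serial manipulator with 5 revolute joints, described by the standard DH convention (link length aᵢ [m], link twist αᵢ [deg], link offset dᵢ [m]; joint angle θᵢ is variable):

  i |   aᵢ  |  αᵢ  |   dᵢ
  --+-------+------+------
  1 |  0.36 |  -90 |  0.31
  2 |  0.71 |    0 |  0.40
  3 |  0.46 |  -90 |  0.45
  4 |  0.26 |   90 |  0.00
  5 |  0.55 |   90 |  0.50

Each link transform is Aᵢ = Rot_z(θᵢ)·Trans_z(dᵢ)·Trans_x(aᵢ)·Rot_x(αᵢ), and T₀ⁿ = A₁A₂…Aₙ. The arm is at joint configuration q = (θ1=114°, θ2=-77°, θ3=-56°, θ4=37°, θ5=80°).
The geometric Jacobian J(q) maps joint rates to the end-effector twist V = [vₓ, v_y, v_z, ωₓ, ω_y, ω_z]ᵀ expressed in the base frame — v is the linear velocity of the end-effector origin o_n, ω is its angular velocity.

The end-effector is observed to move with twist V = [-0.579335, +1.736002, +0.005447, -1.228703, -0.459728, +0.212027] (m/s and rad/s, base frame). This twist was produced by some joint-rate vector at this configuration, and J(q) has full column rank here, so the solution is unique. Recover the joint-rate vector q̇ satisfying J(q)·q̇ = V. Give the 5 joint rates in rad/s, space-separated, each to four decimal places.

-0.5470 0.4240 0.2210 0.5760 0.8320

o_n = [-1.0285, -0.2354, 2.1353]
J₁: ẑ×o_n = [0.2354, -1.0285, 0.0000], ω = ẑ
J2: z=[-0.9135, -0.4067, 0.0000] o=[-0.1464, 0.3289, 0.3100] → [-0.7424, 1.6675, 0.1567, -0.9135, -0.4067, 0.0000]
J3: z=[-0.9135, -0.4067, 0.0000] o=[-0.5768, 0.3121, 1.0018] → [-0.4611, 1.0355, 0.3164, -0.9135, -0.4067, 0.0000]
J4: z=[-0.2975, 0.6681, 0.6820] o=[-0.8603, -0.1575, 1.3382] → [0.5857, 0.1224, 0.1356, -0.2975, 0.6681, 0.6820]
J5: z=[-0.5627, -0.6998, 0.4401] o=[-0.6598, -0.2233, 1.4901] → [-0.4462, 0.2007, -0.2512, -0.5627, -0.6998, 0.4401]
q̇ = J⁺·V = [-0.5470, 0.4240, 0.2210, 0.5760, 0.8320]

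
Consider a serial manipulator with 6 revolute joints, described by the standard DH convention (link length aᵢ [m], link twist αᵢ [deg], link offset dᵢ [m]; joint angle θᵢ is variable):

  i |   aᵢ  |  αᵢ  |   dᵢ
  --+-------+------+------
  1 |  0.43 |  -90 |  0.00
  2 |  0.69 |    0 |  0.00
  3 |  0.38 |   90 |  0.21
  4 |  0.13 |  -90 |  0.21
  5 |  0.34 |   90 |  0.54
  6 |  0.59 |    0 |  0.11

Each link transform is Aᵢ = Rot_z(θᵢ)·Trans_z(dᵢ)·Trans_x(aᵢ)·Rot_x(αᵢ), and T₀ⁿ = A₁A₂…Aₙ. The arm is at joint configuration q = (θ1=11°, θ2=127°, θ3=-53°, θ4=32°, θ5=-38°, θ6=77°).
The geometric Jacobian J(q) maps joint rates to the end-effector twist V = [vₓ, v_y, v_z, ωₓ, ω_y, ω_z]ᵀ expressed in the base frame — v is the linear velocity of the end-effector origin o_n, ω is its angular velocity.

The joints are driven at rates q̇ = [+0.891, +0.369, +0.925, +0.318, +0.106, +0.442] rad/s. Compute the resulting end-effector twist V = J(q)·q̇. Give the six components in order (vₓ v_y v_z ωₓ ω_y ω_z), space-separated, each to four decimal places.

o_n = [0.3473, 1.4793, -0.5409]
J₁: ẑ×o_n = [-1.4793, 0.3473, 0.0000], ω = ẑ
J2: z=[-0.1908, 0.9816, 0.0000] o=[0.4221, 0.0820, 0.0000] → [-0.5309, -0.1032, -0.1932, -0.1908, 0.9816, 0.0000]
J3: z=[-0.1908, 0.9816, 0.0000] o=[0.0145, 0.0028, -0.5511] → [0.0100, 0.0019, -0.6085, -0.1908, 0.9816, 0.0000]
J4: z=[0.9436, 0.1834, 0.2756] o=[0.0772, 0.2289, -0.9163] → [-0.2758, -0.2798, 1.1303, 0.9436, 0.1834, 0.2756]
J5: z=[-0.3052, 0.8046, 0.5094] o=[0.2921, 0.3409, -0.9644] → [-0.2391, 0.1574, -0.3919, -0.3052, 0.8046, 0.5094]
J6: z=[0.6645, -0.2032, 0.7191] o=[0.3592, 0.9651, -0.8501] → [-0.4326, -0.2140, 0.3393, 0.6645, -0.2032, 0.7191]
V = J·q̇ = [-1.8090, 0.1063, -0.1663, 0.3145, 1.3240, 1.3505]

-1.8090 0.1063 -0.1663 0.3145 1.3240 1.3505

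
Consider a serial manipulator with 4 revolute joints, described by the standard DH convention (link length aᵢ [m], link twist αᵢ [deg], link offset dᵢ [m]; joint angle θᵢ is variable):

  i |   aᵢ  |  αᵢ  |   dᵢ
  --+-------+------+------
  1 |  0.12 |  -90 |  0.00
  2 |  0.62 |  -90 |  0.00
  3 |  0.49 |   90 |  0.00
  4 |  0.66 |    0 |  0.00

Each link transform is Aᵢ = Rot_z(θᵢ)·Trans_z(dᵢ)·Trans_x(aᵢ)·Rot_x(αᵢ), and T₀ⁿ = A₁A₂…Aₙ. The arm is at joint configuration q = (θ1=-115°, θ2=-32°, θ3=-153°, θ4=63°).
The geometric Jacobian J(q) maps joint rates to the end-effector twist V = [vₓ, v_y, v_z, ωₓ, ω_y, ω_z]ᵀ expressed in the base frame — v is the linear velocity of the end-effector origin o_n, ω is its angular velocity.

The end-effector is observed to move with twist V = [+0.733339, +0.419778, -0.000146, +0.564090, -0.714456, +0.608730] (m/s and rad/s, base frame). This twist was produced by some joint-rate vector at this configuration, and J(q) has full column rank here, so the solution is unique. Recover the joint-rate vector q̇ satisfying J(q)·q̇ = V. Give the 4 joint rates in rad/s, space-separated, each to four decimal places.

0.4710 -0.0110 0.1000 -0.9250

o_n = [0.1724, -0.4785, -0.5430]
J₁: ẑ×o_n = [0.4785, 0.1724, -0.0000], ω = ẑ
J2: z=[0.9063, -0.4226, 0.0000] o=[-0.0507, -0.1088, 0.0000] → [0.2295, 0.4921, -0.2408, 0.9063, -0.4226, 0.0000]
J3: z=[-0.2240, -0.4803, -0.8480] o=[-0.2729, -0.5853, 0.3285] → [0.5092, -0.5729, 0.1900, -0.2240, -0.4803, -0.8480]
J4: z=[-0.6448, 0.7255, -0.2406] o=[0.0852, -0.3437, 0.0972] → [-0.4969, -0.4338, 0.0236, -0.6448, 0.7255, -0.2406]
q̇ = J⁺·V = [0.4710, -0.0110, 0.1000, -0.9250]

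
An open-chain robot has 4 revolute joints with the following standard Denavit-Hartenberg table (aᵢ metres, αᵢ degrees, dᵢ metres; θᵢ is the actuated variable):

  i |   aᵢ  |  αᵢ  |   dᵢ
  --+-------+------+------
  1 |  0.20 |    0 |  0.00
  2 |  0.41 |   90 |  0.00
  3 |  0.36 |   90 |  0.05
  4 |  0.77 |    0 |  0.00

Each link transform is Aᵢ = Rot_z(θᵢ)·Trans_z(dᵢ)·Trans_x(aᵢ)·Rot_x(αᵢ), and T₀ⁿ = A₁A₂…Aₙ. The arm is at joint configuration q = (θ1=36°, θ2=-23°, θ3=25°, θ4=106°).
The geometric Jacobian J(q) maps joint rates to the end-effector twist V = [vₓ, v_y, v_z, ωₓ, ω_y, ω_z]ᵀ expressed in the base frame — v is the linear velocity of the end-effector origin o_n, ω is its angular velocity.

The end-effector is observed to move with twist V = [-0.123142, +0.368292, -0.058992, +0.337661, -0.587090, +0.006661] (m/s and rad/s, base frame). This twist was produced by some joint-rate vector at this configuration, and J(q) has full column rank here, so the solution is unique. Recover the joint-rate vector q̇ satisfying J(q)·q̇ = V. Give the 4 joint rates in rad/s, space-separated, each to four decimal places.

0.2950 0.1340 0.6480 0.4660

o_n = [0.8695, -0.5300, 0.0624]
J₁: ẑ×o_n = [0.5300, 0.8695, -0.0000], ω = ẑ
J2: z=[0.0000, 0.0000, 1.0000] o=[0.1618, 0.1176, 0.0000] → [0.6476, 0.7077, -0.0000, 0.0000, 0.0000, 1.0000]
J3: z=[0.2250, -0.9744, 0.0000] o=[0.5613, 0.2098, 0.0000] → [-0.0608, -0.0140, 0.1339, 0.2250, -0.9744, 0.0000]
J4: z=[0.4118, 0.0951, -0.9063] o=[0.8905, 0.2345, 0.1521] → [-0.7014, 0.0559, -0.3128, 0.4118, 0.0951, -0.9063]
q̇ = J⁺·V = [0.2950, 0.1340, 0.6480, 0.4660]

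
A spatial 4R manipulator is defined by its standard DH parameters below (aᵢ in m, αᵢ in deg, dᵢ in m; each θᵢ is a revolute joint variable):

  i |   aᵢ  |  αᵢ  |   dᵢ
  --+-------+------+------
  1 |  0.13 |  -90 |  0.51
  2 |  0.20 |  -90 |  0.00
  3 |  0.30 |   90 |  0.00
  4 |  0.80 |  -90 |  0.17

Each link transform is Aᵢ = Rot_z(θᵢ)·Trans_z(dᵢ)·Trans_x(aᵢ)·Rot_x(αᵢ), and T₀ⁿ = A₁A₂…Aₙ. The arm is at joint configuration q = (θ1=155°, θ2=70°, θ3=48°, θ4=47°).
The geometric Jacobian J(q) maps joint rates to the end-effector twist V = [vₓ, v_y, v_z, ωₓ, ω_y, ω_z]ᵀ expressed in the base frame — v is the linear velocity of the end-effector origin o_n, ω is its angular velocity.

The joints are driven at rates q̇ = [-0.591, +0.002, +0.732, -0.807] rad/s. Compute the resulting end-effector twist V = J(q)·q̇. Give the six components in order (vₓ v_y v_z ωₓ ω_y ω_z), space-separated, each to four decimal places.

0.2552 0.7524 0.2082 1.0367 0.1102 -0.2778

o_n = [0.3214, 0.4180, -0.5285]
J₁: ẑ×o_n = [-0.4180, 0.3214, 0.0000], ω = ẑ
J2: z=[-0.4226, -0.9063, 0.0000] o=[-0.1178, 0.0549, 0.5100] → [0.9412, -0.4389, 0.2447, -0.4226, -0.9063, 0.0000]
J3: z=[0.8517, -0.3971, -0.3420] o=[-0.1798, 0.0838, 0.3221] → [0.4520, 0.5529, 0.4836, 0.8517, -0.3971, -0.3420]
J4: z=[-0.5131, -0.4990, -0.6983] o=[-0.1478, 0.3149, 0.1334] → [0.4023, -0.6673, 0.1813, -0.5131, -0.4990, -0.6983]
V = J·q̇ = [0.2552, 0.7524, 0.2082, 1.0367, 0.1102, -0.2778]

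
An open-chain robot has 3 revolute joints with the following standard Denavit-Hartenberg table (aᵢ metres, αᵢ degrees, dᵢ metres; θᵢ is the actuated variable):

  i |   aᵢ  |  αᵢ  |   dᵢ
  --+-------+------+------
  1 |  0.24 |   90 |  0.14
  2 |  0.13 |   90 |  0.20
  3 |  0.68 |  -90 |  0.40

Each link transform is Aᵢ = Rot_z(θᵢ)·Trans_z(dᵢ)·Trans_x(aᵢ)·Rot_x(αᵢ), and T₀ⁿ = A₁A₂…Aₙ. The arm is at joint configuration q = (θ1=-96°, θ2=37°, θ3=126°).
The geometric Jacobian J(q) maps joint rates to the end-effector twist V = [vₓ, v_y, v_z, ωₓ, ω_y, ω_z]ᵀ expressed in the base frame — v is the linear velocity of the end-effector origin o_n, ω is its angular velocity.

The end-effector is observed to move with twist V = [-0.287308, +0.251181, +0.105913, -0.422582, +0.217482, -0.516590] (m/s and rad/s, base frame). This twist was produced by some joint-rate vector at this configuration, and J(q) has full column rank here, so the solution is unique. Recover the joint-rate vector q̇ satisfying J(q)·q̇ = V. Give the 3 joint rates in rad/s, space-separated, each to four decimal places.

-0.7450 0.4430 -0.2860

o_n = [-0.7738, -0.1855, -0.3418]
J₁: ẑ×o_n = [0.1855, -0.7738, 0.0000], ω = ẑ
J2: z=[-0.9945, 0.1045, 0.0000] o=[-0.0251, -0.2387, 0.1400] → [-0.0504, -0.4791, 0.0253, -0.9945, 0.1045, 0.0000]
J3: z=[-0.0629, -0.5985, -0.7986] o=[-0.2348, -0.3210, 0.2182] → [0.4434, 0.3952, -0.3311, -0.0629, -0.5985, -0.7986]
q̇ = J⁺·V = [-0.7450, 0.4430, -0.2860]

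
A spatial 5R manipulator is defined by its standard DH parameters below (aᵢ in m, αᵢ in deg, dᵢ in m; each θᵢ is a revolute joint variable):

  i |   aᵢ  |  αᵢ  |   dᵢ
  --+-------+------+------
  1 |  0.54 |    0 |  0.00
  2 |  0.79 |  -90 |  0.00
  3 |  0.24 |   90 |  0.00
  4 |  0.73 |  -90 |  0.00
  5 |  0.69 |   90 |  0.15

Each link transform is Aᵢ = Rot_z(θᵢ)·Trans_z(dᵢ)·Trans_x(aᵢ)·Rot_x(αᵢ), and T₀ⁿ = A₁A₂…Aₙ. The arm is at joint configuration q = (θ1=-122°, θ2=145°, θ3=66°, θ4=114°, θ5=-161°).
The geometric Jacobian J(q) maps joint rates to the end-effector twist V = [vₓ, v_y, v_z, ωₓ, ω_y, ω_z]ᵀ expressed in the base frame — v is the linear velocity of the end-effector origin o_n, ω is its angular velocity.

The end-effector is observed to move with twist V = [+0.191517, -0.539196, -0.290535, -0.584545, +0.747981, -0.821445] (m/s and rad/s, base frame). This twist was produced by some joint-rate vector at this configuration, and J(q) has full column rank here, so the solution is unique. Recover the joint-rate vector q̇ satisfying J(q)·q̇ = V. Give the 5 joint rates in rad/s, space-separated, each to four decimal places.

0.3170 -0.7440 0.8010 -0.3850 -0.2850

o_n = [0.6528, -0.0486, 0.0261]
J₁: ẑ×o_n = [0.0486, 0.6528, -0.0000], ω = ẑ
J2: z=[0.0000, 0.0000, 1.0000] o=[-0.2862, -0.4579, 0.0000] → [-0.4093, 0.9390, 0.0000, 0.0000, 0.0000, 1.0000]
J3: z=[-0.3907, 0.9205, 0.0000] o=[0.4410, -0.1493, 0.0000] → [0.0241, 0.0102, -0.2343, -0.3907, 0.9205, 0.0000]
J4: z=[0.8409, 0.3570, 0.4067] o=[0.5309, -0.1111, -0.2193] → [0.0622, -0.1568, 0.0090, 0.8409, 0.3570, 0.4067]
J5: z=[-0.1831, -0.5196, 0.8346] o=[0.1592, 0.4556, 0.0520] → [0.4342, 0.4073, 0.3488, -0.1831, -0.5196, 0.8346]
q̇ = J⁺·V = [0.3170, -0.7440, 0.8010, -0.3850, -0.2850]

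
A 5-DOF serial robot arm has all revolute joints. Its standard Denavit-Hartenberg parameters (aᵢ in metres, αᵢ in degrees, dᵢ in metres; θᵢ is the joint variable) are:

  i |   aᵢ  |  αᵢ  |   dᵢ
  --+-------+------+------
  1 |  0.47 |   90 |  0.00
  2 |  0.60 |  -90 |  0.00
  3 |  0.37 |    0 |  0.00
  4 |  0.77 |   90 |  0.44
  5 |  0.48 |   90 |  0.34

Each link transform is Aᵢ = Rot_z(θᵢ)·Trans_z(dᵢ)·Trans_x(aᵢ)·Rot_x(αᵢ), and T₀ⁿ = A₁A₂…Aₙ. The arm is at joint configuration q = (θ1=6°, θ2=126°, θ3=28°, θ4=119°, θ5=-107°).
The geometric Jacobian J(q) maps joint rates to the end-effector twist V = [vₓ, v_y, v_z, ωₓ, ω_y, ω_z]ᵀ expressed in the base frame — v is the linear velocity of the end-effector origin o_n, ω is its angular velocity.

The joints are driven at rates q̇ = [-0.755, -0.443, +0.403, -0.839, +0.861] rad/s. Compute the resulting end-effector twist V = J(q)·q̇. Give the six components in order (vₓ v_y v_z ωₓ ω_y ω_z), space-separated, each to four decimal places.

o_n = [0.0577, 0.8123, 0.4835]
J₁: ẑ×o_n = [-0.8123, 0.0577, 0.0000], ω = ẑ
J2: z=[0.1045, -0.9945, 0.0000] o=[0.4674, 0.0491, 0.0000] → [-0.4808, -0.0505, -0.3278, 0.1045, -0.9945, 0.0000]
J3: z=[-0.8046, -0.0846, -0.5878] o=[0.1167, 0.0123, 0.4854] → [0.4704, 0.0331, -0.6487, -0.8046, -0.0846, -0.5878]
J4: z=[-0.8046, -0.0846, -0.5878] o=[-0.0924, 0.1649, 0.7497] → [0.4030, -0.3024, -0.5081, -0.8046, -0.0846, -0.5878]
J5: z=[-0.4060, 0.8006, 0.4406] o=[-0.1128, 0.5845, -0.0314] → [0.3118, 0.2842, -0.2290, -0.4060, 0.8006, 0.4406]
V = J·q̇ = [0.9462, 0.4906, 0.1130, -0.0451, 1.1668, -0.1193]

0.9462 0.4906 0.1130 -0.0451 1.1668 -0.1193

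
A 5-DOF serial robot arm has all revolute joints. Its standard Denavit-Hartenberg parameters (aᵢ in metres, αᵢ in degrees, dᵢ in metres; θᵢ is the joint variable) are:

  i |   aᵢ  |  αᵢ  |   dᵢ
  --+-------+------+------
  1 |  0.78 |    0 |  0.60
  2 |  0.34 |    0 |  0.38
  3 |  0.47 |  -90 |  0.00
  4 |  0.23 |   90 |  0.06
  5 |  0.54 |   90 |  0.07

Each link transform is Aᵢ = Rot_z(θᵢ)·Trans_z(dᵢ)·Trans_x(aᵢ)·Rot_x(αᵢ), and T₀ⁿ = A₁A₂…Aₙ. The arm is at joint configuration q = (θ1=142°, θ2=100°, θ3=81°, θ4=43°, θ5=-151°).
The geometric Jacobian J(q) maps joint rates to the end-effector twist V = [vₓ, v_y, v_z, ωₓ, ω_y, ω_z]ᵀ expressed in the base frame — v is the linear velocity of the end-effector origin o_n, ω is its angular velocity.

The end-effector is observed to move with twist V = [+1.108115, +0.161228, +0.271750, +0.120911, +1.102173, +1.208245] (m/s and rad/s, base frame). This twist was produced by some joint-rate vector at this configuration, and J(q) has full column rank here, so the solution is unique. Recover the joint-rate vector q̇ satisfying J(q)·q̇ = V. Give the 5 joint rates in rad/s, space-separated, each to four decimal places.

0.3530 0.7760 0.6870 0.9530 -0.8310

o_n = [-0.6237, -0.1861, 1.1964]
J₁: ẑ×o_n = [0.1861, -0.6237, 0.0000], ω = ẑ
J2: z=[0.0000, 0.0000, 1.0000] o=[-0.6146, 0.4802, 0.6000] → [0.6663, -0.0091, 0.0000, 0.0000, 0.0000, 1.0000]
J3: z=[0.0000, 0.0000, 1.0000] o=[-0.7743, 0.1800, 0.9800] → [0.3661, 0.1505, -0.0000, 0.0000, 0.0000, 1.0000]
J4: z=[0.6018, 0.7986, 0.0000] o=[-0.3989, -0.1028, 0.9800] → [0.1729, -0.1303, 0.1295, 0.6018, 0.7986, 0.0000]
J5: z=[0.5447, -0.4104, 0.7314] o=[-0.2285, -0.1562, 0.8231] → [-0.1313, -0.4924, -0.1785, 0.5447, -0.4104, 0.7314]
q̇ = J⁺·V = [0.3530, 0.7760, 0.6870, 0.9530, -0.8310]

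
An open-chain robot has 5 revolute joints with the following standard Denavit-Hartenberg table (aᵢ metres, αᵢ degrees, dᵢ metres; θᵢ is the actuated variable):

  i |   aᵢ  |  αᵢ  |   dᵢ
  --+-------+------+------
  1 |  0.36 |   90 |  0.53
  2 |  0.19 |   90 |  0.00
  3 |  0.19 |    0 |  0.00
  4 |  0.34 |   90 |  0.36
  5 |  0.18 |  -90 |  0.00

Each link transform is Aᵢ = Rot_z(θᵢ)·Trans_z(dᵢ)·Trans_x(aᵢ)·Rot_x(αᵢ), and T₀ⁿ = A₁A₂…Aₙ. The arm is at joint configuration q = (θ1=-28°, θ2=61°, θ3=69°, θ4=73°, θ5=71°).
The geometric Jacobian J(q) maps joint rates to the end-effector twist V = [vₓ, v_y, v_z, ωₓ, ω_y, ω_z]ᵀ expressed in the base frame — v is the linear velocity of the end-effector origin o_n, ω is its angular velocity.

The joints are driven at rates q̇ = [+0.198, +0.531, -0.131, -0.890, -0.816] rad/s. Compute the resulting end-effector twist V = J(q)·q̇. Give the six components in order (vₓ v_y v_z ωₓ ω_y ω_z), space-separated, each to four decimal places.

o_n = [0.5048, -0.7473, 0.2240]
J₁: ẑ×o_n = [0.7473, 0.5048, -0.0000], ω = ẑ
J2: z=[-0.4695, -0.8829, 0.0000] o=[0.3179, -0.1690, 0.5300] → [0.2702, -0.1437, 0.4366, -0.4695, -0.8829, 0.0000]
J3: z=[0.7722, -0.4106, -0.4848] o=[0.3992, -0.2123, 0.6962] → [-0.0655, 0.3134, -0.3698, 0.7722, -0.4106, -0.4848]
J4: z=[0.7722, -0.4106, -0.4848] o=[0.3451, -0.3844, 0.7557] → [0.0424, 0.3332, -0.2146, 0.7722, -0.4106, -0.4848]
J5: z=[-0.1064, -0.8359, 0.5385] o=[0.4101, -0.6560, 0.3469] → [0.1519, 0.0379, 0.0889, -0.1064, -0.8359, 0.5385]
V = J·q̇ = [0.1384, -0.3449, 0.3987, -0.9509, 0.6325, 0.2536]

0.1384 -0.3449 0.3987 -0.9509 0.6325 0.2536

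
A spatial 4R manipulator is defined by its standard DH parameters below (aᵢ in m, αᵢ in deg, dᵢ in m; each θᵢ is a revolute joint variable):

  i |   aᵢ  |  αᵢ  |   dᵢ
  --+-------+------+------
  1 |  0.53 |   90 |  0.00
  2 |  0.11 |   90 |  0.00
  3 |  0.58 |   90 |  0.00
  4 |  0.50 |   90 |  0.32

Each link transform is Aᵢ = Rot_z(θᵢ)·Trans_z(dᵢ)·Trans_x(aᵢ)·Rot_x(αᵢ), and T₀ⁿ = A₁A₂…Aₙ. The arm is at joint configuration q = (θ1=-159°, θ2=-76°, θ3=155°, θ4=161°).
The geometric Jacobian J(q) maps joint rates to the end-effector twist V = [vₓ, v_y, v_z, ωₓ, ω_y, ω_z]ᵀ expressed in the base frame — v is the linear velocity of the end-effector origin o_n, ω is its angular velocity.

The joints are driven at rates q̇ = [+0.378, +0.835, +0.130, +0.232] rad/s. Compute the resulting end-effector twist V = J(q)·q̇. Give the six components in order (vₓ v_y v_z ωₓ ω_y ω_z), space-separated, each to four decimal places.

o_n = [-0.5010, 0.1669, -0.1830]
J₁: ẑ×o_n = [-0.1669, -0.5010, 0.0000], ω = ẑ
J2: z=[-0.3584, 0.9336, 0.0000] o=[-0.4948, -0.1899, 0.0000] → [-0.1709, -0.0656, -0.1221, -0.3584, 0.9336, 0.0000]
J3: z=[0.9058, 0.3477, -0.2419] o=[-0.5196, -0.1995, -0.1067] → [0.0621, 0.0646, 0.3254, 0.9058, 0.3477, -0.2419]
J4: z=[-0.4202, 0.8095, -0.4101] o=[-0.4888, 0.0749, 0.4033] → [-0.4369, -0.2414, -0.0288, -0.4202, 0.8095, -0.4101]
V = J·q̇ = [-0.2991, -0.2917, -0.0664, -0.2790, 1.0125, 0.2514]

-0.2991 -0.2917 -0.0664 -0.2790 1.0125 0.2514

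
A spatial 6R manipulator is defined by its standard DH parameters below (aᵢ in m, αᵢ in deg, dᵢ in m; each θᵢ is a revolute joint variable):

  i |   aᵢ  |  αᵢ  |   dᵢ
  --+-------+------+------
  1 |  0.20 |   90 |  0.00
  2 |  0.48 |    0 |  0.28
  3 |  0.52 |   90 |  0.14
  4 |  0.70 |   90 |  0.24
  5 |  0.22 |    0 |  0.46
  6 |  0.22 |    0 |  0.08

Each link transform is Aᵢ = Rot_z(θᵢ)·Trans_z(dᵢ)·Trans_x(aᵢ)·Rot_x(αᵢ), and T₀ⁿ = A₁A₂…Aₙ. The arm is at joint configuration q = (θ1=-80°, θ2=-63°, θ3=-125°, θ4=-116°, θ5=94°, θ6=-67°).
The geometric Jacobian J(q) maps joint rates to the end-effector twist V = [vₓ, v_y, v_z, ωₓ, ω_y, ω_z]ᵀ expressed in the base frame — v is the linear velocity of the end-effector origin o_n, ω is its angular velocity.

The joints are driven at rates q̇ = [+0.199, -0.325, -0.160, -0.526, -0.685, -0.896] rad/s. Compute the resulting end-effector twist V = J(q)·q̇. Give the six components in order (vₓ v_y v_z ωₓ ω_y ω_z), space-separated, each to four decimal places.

o_n = [0.2793, -0.8075, 0.0773]
J₁: ẑ×o_n = [0.8075, 0.2793, -0.0000], ω = ẑ
J2: z=[-0.9848, -0.1736, 0.0000] o=[0.0347, -0.1970, 0.0000] → [-0.0134, 0.0761, 0.6438, -0.9848, -0.1736, 0.0000]
J3: z=[-0.9848, -0.1736, 0.0000] o=[-0.2032, -0.4602, -0.4277] → [-0.0877, 0.4973, 0.4258, -0.9848, -0.1736, 0.0000]
J4: z=[0.0242, -0.1371, 0.9903] o=[-0.4305, 0.0226, -0.3553] → [0.7628, 0.6924, 0.0772, 0.0242, -0.1371, 0.9903]
J5: z=[-0.2772, -0.9526, -0.1251] o=[0.2477, -0.2003, -0.1604] → [-0.3024, 0.0619, 0.1984, -0.2772, -0.9526, -0.1251]
J6: z=[-0.2772, -0.9526, -0.1251] o=[0.1108, -0.6644, 0.0004] → [-0.0912, 0.0002, 0.2002, -0.2772, -0.9526, -0.1251]
V = J·q̇ = [0.0667, -0.4556, -0.6333, 0.9031, 1.6624, -0.1241]

0.0667 -0.4556 -0.6333 0.9031 1.6624 -0.1241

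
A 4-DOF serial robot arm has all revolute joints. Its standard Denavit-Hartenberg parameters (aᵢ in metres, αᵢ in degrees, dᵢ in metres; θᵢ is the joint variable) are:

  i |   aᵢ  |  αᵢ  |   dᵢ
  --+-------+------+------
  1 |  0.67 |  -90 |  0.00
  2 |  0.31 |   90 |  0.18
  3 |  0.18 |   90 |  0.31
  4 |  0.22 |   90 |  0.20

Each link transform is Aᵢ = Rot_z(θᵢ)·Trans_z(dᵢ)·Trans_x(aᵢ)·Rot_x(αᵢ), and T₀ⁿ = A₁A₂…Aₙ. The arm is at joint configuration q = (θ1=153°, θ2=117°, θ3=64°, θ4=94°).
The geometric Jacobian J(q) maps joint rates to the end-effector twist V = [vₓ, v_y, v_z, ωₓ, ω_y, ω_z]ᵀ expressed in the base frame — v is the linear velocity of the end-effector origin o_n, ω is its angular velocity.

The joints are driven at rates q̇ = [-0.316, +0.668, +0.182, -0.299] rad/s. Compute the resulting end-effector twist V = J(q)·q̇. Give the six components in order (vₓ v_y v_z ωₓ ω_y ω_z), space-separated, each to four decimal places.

o_n = [-0.8991, 0.1884, -0.7411]
J₁: ẑ×o_n = [-0.1884, -0.8991, 0.0000], ω = ẑ
J2: z=[-0.4540, -0.8910, 0.0000] o=[-0.5970, 0.3042, 0.0000] → [0.6603, -0.3364, -0.2166, -0.4540, -0.8910, 0.0000]
J3: z=[-0.7939, 0.4045, -0.4540] o=[-0.5533, 0.0799, -0.2762] → [-0.1388, -0.2120, 0.0537, -0.7939, 0.4045, -0.4540]
J4: z=[0.5626, 0.2053, -0.8008] o=[-0.8409, 0.0449, -0.4873] → [0.0628, 0.1894, 0.0927, 0.5626, 0.2053, -0.8008]
V = J·q̇ = [0.4566, -0.0358, -0.1626, -0.6160, -0.5830, -0.1592]

0.4566 -0.0358 -0.1626 -0.6160 -0.5830 -0.1592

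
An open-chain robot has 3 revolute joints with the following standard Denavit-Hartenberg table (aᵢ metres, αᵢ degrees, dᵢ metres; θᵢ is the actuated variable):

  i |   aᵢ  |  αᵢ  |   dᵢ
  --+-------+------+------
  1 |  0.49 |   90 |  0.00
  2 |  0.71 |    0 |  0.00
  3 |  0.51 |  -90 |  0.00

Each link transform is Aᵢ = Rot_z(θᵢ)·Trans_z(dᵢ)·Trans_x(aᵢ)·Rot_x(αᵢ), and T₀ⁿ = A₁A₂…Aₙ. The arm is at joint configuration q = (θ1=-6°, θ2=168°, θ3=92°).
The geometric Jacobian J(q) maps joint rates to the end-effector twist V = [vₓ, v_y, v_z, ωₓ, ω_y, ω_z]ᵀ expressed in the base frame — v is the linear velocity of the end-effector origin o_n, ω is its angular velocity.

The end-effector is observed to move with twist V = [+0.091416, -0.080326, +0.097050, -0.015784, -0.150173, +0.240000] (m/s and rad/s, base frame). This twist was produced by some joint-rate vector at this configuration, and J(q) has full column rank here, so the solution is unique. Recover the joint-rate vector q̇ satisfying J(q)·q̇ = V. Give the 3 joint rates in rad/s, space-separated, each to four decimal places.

o_n = [-0.2914, 0.0306, -0.3546]
J₁: ẑ×o_n = [-0.0306, -0.2914, 0.0000], ω = ẑ
J2: z=[-0.1045, -0.9945, 0.0000] o=[0.4873, -0.0512, 0.0000] → [0.3527, -0.0371, -0.7830, -0.1045, -0.9945, 0.0000]
J3: z=[-0.1045, -0.9945, 0.0000] o=[-0.2034, 0.0214, 0.1476] → [0.4995, -0.0525, -0.0886, -0.1045, -0.9945, 0.0000]
q̇ = J⁺·V = [0.2400, -0.1590, 0.3100]

0.2400 -0.1590 0.3100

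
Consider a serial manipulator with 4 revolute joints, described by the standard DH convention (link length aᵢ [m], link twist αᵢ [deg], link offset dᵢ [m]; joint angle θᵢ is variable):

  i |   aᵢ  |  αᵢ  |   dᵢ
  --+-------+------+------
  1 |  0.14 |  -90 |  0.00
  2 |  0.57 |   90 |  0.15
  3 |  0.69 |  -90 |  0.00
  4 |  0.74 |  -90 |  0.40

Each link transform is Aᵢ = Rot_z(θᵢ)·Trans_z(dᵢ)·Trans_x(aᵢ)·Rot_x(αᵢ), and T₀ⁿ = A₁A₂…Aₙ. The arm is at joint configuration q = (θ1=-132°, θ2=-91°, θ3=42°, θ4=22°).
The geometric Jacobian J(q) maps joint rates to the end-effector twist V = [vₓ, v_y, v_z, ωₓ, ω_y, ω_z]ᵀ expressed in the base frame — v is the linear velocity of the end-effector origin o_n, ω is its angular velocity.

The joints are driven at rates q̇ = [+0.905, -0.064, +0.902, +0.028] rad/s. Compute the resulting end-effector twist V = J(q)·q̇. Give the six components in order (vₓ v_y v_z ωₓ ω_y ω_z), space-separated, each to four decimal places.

o_n = [0.7530, -1.2082, 1.3296]
J₁: ẑ×o_n = [1.2082, 0.7530, -0.0000], ω = ẑ
J2: z=[0.7431, -0.6691, 0.0000] o=[-0.0937, -0.1040, 0.0000] → [-0.8897, -0.9881, -0.2540, 0.7431, -0.6691, 0.0000]
J3: z=[0.6690, 0.7430, -0.0175] o=[0.0244, -0.1970, 0.5699] → [0.5469, -0.5210, -1.2179, 0.6690, 0.7430, -0.0175]
J4: z=[0.5445, -0.5059, -0.6690] o=[0.3735, -0.4993, 1.0826] → [-0.5993, -0.3884, -0.1940, 0.5445, -0.5059, -0.6690]
V = J·q̇ = [1.6269, 0.2639, -1.0877, 0.5711, 0.6989, 0.8705]

1.6269 0.2639 -1.0877 0.5711 0.6989 0.8705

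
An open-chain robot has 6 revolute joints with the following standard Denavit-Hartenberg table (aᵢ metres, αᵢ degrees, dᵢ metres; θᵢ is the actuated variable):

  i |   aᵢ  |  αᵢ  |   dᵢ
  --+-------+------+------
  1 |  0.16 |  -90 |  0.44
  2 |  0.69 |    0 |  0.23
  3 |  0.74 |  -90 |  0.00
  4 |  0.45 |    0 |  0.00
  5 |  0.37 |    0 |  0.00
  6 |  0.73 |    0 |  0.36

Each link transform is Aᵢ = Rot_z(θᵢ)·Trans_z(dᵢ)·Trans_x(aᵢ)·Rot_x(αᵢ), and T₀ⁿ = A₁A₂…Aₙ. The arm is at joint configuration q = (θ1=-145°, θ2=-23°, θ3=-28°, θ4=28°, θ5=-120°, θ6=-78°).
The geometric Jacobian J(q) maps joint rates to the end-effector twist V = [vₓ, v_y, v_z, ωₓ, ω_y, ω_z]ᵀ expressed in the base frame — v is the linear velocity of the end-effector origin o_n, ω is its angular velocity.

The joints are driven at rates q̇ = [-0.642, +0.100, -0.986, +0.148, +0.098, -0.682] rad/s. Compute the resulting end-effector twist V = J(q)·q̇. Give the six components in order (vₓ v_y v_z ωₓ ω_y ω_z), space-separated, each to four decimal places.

o_n = [-0.7940, -1.1850, 0.7982]
J₁: ẑ×o_n = [1.1850, -0.7940, 0.0000], ω = ẑ
J2: z=[0.5736, -0.8192, 0.0000] o=[-0.1311, -0.0918, 0.4400] → [-0.2934, -0.2054, -1.1701, 0.5736, -0.8192, 0.0000]
J3: z=[0.5736, -0.8192, 0.0000] o=[-0.5194, -0.6445, 0.7096] → [-0.0726, -0.0508, -0.5350, 0.5736, -0.8192, 0.0000]
J4: z=[-0.6366, -0.4458, -0.6293] o=[-0.9009, -0.9116, 1.2847] → [0.0448, -0.3770, 0.2217, -0.6366, -0.4458, -0.6293]
J5: z=[-0.6366, -0.4458, -0.6293] o=[-1.2269, -0.8820, 1.5935] → [0.1638, -0.7787, 0.3859, -0.6366, -0.4458, -0.6293]
J6: z=[-0.6366, -0.4458, -0.6293] o=[-1.0082, -1.1802, 1.5834] → [0.3470, -0.6347, 0.0985, -0.6366, -0.4458, -0.6293]
V = J·q̇ = [-0.9325, 0.8400, 0.4139, -0.2306, 0.9201, -0.3676]

-0.9325 0.8400 0.4139 -0.2306 0.9201 -0.3676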